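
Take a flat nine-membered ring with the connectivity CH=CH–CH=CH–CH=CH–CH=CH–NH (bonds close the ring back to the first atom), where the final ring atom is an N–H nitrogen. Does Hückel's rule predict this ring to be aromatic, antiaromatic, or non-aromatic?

Every ring atom contributes a p orbital perpendicular to the ring (each doubly-bonded ring atom is sp² with one p-orbital electron; the pyrrole-type nitrogen donates its lone pair from the p orbital), so the π system is cyclic and fully conjugated.
π-electron count: 4 × 2 = 8 from the double-bond units + 2 from the NH atom = 10.
10 = 4(2) + 2, which satisfies Hückel's 4n+2 rule.

Aromatic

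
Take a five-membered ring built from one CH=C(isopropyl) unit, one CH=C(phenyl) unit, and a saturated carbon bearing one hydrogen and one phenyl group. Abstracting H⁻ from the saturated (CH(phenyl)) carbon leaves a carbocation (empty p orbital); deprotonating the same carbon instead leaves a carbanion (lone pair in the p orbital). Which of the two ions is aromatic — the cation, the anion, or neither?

In either ion the ring is fully conjugated: every atom, including the new sp² carbon, supplies a p orbital.
Cation: 2 × 2 + 0 = 4 π electrons → 4(1), antiaromatic.
Anion: 2 × 2 + 2 = 6 π electrons → 4(1)+2, aromatic.

The anion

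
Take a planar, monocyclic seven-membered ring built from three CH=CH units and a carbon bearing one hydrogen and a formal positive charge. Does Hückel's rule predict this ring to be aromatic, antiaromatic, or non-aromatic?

Aromatic

Check conjugation: every atom in a ring double bond is sp² and brings one electron to the p orbital; the carbocation has an empty p orbital — every position has a p orbital, so the cyclic π system is continuous.
π-electron count: 3 × 2 = 6 from the double-bond units + 0 from the CH(+) atom = 6.
With 6 π electrons (n = 1), the Hückel 4n+2 condition holds.
This is the tropylium cation.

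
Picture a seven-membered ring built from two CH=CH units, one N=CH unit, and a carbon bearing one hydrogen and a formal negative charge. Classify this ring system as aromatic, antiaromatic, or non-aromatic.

Antiaromatic

All ring atoms are sp² and supply a p orbital to the ring (the double-bond atoms are sp², each contributing one p electron; the doubly-bonded nitrogens are pyridine-type — their lone pairs lie in the ring plane, leaving one electron in the p orbital; the carbanion's lone pair occupies the p orbital); the conjugation is uninterrupted.
Adding the contributions, 3 × 2 = 6 from the double-bond units + 2 from the CH(-) atom = 8.
With 8 = 4·2 π electrons, Hückel's rule classifies the planar ring as antiaromatic.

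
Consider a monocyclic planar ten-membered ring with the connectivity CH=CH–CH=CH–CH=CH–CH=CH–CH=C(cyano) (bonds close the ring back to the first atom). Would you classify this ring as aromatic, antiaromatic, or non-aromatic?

Aromatic

Check conjugation: the double-bond atoms are sp², each contributing one p electron — every position has a p orbital, so the cyclic π system is continuous.
Counting π electrons: 5 × 2 = 10 from the 5 double-bond units.
That gives a 4n+2 count (10, n = 2).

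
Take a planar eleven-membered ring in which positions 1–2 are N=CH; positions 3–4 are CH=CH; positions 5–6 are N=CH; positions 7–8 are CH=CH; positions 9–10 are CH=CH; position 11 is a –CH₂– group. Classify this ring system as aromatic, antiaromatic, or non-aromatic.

Non-aromatic

At the CH2 position, the tetrahedral CH₂ carbon is sp³ and has no p orbital in the ring π system; the ring's p-orbital overlap is broken there.
Without a continuous loop of overlapping p orbitals the Hückel electron count never comes into play.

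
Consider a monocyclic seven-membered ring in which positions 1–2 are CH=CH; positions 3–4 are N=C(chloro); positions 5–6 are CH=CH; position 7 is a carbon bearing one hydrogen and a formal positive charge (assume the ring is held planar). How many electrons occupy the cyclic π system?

6

The p orbitals form a continuous loop: each doubly-bonded ring atom is sp² with one p-orbital electron; each sp² =N– keeps its lone pair in-plane and puts one electron into the π system; the carbocation has an empty p orbital. The ring is fully conjugated.
π-electron count: 3 × 2 = 6 from the double-bond units + 0 from the CH(+) atom = 6.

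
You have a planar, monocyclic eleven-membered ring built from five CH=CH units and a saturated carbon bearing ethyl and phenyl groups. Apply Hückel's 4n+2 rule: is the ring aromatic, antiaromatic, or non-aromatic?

Non-aromatic

The C(ethyl)(phenyl) position has four σ bonds — that saturated carbon is sp³ and has no p orbital in the ring π system — so the cyclic conjugation is interrupted.
Without a continuous loop of overlapping p orbitals the Hückel electron count never comes into play.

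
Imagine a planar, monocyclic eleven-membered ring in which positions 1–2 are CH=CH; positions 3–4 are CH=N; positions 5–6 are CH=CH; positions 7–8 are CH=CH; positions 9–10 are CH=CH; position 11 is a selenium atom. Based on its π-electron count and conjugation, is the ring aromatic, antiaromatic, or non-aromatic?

All ring atoms are sp² and supply a p orbital to the ring (every atom in a ring double bond is sp² and brings one electron to the p orbital; each sp² =N– keeps its lone pair in-plane and puts one electron into the π system; the selenium donates one lone pair from its p orbital); the conjugation is uninterrupted.
Tallying contributions gives 5 × 2 = 10 from the double-bond units + 2 from the Se atom = 12.
12 is a 4n count (n = 3), so the planar conjugated ring is antiaromatic.

Antiaromatic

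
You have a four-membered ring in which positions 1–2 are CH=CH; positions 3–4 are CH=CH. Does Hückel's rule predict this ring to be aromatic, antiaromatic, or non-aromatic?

Antiaromatic

All ring atoms are sp² and supply a p orbital to the ring (the double-bond atoms are sp², each contributing one p electron); the conjugation is uninterrupted.
Tallying contributions gives 2 × 2 = 4 from the 2 double-bond units.
4 = 4(1); a planar, fully conjugated 4n system is antiaromatic.
(This ring is cyclobutadiene.)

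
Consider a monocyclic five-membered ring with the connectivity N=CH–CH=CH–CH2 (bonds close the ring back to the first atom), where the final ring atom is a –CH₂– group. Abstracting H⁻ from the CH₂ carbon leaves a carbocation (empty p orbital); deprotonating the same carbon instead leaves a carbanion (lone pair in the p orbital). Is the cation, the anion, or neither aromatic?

The anion

Once that carbon is sp², every ring atom has a p orbital and both ions are fully conjugated.
Cation: 2 × 2 + 0 = 4 π electrons → 4(1), antiaromatic.
Anion: 2 × 2 + 2 = 6 π electrons → 4(1)+2, aromatic.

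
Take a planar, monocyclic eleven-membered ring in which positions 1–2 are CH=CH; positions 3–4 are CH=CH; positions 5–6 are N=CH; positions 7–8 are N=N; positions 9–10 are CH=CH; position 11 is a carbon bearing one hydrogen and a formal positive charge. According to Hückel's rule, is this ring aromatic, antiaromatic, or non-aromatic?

Aromatic

Every ring atom contributes a p orbital perpendicular to the ring (every atom in a ring double bond is sp² and brings one electron to the p orbital; each =N– nitrogen is pyridine-type (lone pair in the sp² plane, one electron in the p orbital); the carbocation has an empty p orbital), so the π system is cyclic and fully conjugated.
Adding the contributions, 5 × 2 = 10 from the double-bond units + 0 from the CH(+) atom = 10.
With 10 π electrons (n = 2), the Hückel 4n+2 condition holds.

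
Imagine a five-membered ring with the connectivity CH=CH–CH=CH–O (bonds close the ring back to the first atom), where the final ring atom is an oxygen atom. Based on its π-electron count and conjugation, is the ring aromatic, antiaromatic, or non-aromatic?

Aromatic

Every ring atom contributes a p orbital perpendicular to the ring (the double-bond atoms are sp², each contributing one p electron; the oxygen donates one lone pair from its p orbital), so the π system is cyclic and fully conjugated.
Tallying contributions gives 2 × 2 = 4 from the double-bond units + 2 from the O atom = 6.
Since 6 = 4·1 + 2, the ring meets the 4n+2 criterion.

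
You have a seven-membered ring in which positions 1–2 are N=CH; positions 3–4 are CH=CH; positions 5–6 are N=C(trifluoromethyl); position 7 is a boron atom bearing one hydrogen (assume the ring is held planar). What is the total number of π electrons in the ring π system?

Check conjugation: the double-bond atoms are sp², each contributing one p electron; each =N– nitrogen is pyridine-type (lone pair in the sp² plane, one electron in the p orbital); the boron has an empty p orbital — every position has a p orbital, so the cyclic π system is continuous.
Tallying contributions gives 3 × 2 = 6 from the double-bond units + 0 from the BH atom = 6.

6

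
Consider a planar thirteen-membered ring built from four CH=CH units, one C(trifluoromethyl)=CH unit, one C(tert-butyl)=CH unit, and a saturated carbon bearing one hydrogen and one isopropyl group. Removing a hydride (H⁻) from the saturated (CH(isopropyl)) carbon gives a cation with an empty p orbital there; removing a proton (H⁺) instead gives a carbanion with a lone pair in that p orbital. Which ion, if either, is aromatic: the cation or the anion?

The anion

In either ion the ring is fully conjugated: every atom, including the new sp² carbon, supplies a p orbital.
Cation: 6 × 2 + 0 = 12 π electrons → 4(3), antiaromatic.
Anion: 6 × 2 + 2 = 14 π electrons → 4(3)+2, aromatic.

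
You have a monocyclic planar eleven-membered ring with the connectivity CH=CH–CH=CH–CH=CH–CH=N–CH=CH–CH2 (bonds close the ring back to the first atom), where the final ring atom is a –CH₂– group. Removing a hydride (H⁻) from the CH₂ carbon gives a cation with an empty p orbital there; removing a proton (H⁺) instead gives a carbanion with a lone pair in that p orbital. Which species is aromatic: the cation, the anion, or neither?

In both ions every ring atom is sp² and contributes a p orbital, so both rings are fully conjugated.
Cation: 5 × 2 + 0 = 10 π electrons → 4(2)+2, aromatic.
Anion: 5 × 2 + 2 = 12 π electrons → 4(3), antiaromatic.

The cation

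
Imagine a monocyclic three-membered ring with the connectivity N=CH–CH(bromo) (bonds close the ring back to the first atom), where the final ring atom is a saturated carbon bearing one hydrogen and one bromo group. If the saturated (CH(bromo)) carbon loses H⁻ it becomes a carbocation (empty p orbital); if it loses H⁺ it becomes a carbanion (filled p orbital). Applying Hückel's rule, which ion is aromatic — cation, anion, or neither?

The cation

Once that carbon is sp², every ring atom has a p orbital and both ions are fully conjugated.
Cation: 1 × 2 + 0 = 2 π electrons → 4(0)+2, aromatic.
Anion: 1 × 2 + 2 = 4 π electrons → 4(1), antiaromatic.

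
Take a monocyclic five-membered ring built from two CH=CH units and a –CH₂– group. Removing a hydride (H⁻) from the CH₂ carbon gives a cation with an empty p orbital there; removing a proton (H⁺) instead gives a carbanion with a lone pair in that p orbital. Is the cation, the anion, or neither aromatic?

The anion

Both ions have a continuous loop of p orbitals — each ring atom is sp².
Cation: 2 × 2 + 0 = 4 π electrons → 4(1), antiaromatic.
Anion: 2 × 2 + 2 = 6 π electrons → 4(1)+2, aromatic.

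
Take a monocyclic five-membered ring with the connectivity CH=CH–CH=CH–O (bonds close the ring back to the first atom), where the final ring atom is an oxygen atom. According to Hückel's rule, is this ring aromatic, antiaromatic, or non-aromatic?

Every ring atom contributes a p orbital perpendicular to the ring (every atom in a ring double bond is sp² and brings one electron to the p orbital; the oxygen donates one lone pair from its p orbital), so the π system is cyclic and fully conjugated.
Tallying contributions gives 2 × 2 = 4 from the double-bond units + 2 from the O atom = 6.
With 6 π electrons (n = 1), the Hückel 4n+2 condition holds.
(The species described is furan.)

Aromatic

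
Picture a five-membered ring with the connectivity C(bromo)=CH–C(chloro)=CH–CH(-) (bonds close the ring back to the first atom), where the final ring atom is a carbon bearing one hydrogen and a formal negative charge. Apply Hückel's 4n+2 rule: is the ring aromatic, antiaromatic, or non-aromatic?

Aromatic

Check conjugation: every atom in a ring double bond is sp² and brings one electron to the p orbital; the carbanion's lone pair occupies the p orbital — every position has a p orbital, so the cyclic π system is continuous.
Counting π electrons: 2 × 2 = 4 from the double-bond units + 2 from the CH(-) atom = 6.
That gives a 4n+2 count (6, n = 1).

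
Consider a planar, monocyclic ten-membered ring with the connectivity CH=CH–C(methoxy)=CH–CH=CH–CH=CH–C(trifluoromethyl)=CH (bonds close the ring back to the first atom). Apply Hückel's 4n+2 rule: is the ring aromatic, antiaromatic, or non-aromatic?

All ring atoms are sp² and supply a p orbital to the ring (each doubly-bonded ring atom is sp² with one p-orbital electron); the conjugation is uninterrupted.
π-electron count: 5 × 2 = 10 from the 5 double-bond units.
With 10 π electrons (n = 2), the Hückel 4n+2 condition holds.

Aromatic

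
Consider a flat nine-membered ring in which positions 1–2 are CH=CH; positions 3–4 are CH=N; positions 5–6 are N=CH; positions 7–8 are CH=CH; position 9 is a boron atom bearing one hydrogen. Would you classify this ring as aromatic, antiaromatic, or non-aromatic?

Check conjugation: every atom in a ring double bond is sp² and brings one electron to the p orbital; each sp² =N– keeps its lone pair in-plane and puts one electron into the π system; the boron has an empty p orbital — every position has a p orbital, so the cyclic π system is continuous.
Adding the contributions, 4 × 2 = 8 from the double-bond units + 0 from the BH atom = 8.
8 = 4(2); a planar, fully conjugated 4n system is antiaromatic.

Antiaromatic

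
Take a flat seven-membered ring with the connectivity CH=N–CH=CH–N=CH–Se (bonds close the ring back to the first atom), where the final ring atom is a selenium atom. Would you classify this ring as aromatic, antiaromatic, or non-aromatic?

The p orbitals form a continuous loop: the double-bond atoms are sp², each contributing one p electron; the doubly-bonded nitrogens are pyridine-type — their lone pairs lie in the ring plane, leaving one electron in the p orbital; the selenium donates one lone pair from its p orbital. The ring is fully conjugated.
π-electron count: 3 × 2 = 6 from the double-bond units + 2 from the Se atom = 8.
With 8 = 4·2 π electrons, Hückel's rule classifies the planar ring as antiaromatic.

Antiaromatic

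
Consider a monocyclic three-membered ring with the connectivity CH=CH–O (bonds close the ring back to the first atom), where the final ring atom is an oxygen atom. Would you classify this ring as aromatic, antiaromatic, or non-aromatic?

Every ring atom contributes a p orbital perpendicular to the ring (each doubly-bonded ring atom is sp² with one p-orbital electron; the oxygen donates one lone pair from its p orbital), so the π system is cyclic and fully conjugated.
Counting π electrons: 1 × 2 = 2 from the double-bond unit + 2 from the O atom = 4.
With 4 = 4·1 π electrons, Hückel's rule classifies the planar ring as antiaromatic.
This is oxirene.

Antiaromatic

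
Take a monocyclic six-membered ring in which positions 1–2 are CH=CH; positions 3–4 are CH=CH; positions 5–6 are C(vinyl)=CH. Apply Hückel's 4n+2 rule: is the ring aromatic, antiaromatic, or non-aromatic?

Aromatic

Check conjugation: every atom in a ring double bond is sp² and brings one electron to the p orbital — every position has a p orbital, so the cyclic π system is continuous.
Tallying contributions gives 3 × 2 = 6 from the 3 double-bond units.
That gives a 4n+2 count (6, n = 1).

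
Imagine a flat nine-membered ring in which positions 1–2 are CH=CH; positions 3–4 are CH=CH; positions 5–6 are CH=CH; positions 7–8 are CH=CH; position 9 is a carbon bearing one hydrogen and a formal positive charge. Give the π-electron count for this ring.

Every ring atom contributes a p orbital perpendicular to the ring (each doubly-bonded ring atom is sp² with one p-orbital electron; the carbocation has an empty p orbital), so the π system is cyclic and fully conjugated.
Adding the contributions, 4 × 2 = 8 from the double-bond units + 0 from the CH(+) atom = 8.

8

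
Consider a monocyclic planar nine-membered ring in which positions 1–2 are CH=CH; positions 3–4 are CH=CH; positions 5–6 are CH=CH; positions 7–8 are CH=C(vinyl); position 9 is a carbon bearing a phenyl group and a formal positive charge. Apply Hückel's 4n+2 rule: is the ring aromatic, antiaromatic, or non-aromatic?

Antiaromatic

The p orbitals form a continuous loop: each doubly-bonded ring atom is sp² with one p-orbital electron; the carbocation has an empty p orbital. The ring is fully conjugated.
Adding the contributions, 4 × 2 = 8 from the double-bond units + 0 from the C(phenyl)(+) atom = 8.
A 4n π count (8, n = 2) in a planar conjugated ring means antiaromatic.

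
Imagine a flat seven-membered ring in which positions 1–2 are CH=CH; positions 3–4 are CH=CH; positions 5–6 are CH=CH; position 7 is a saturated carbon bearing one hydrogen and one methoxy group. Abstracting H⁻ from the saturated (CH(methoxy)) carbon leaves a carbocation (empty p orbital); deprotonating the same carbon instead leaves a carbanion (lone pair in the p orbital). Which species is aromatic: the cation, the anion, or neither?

The cation

Once that carbon is sp², every ring atom has a p orbital and both ions are fully conjugated.
Cation: 3 × 2 + 0 = 6 π electrons → 4(1)+2, aromatic.
Anion: 3 × 2 + 2 = 8 π electrons → 4(2), antiaromatic.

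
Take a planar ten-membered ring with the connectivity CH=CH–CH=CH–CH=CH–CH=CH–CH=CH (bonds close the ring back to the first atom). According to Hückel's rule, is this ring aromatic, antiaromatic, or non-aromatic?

Aromatic

The p orbitals form a continuous loop: each doubly-bonded ring atom is sp² with one p-orbital electron. The ring is fully conjugated.
Tallying contributions gives 5 × 2 = 10 from the 5 double-bond units.
With 10 π electrons (n = 2), the Hückel 4n+2 condition holds.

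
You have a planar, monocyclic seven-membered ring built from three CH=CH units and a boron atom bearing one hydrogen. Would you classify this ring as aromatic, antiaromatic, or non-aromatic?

Aromatic

All ring atoms are sp² and supply a p orbital to the ring (each doubly-bonded ring atom is sp² with one p-orbital electron; the boron has an empty p orbital); the conjugation is uninterrupted.
Counting π electrons: 3 × 2 = 6 from the double-bond units + 0 from the BH atom = 6.
6 = 4(1) + 2, which satisfies Hückel's 4n+2 rule.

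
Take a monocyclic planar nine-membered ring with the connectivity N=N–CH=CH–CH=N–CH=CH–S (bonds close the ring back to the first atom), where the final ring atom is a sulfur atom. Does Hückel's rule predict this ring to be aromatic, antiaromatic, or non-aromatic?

Check conjugation: the double-bond atoms are sp², each contributing one p electron; each =N– nitrogen is pyridine-type (lone pair in the sp² plane, one electron in the p orbital); the sulfur donates one lone pair from its p orbital — every position has a p orbital, so the cyclic π system is continuous.
Adding the contributions, 4 × 2 = 8 from the double-bond units + 2 from the S atom = 10.
Since 10 = 4·2 + 2, the ring meets the 4n+2 criterion.

Aromatic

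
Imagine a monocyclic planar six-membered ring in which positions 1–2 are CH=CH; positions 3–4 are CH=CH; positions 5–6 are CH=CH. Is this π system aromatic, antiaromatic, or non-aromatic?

Aromatic

Every ring atom contributes a p orbital perpendicular to the ring (the double-bond atoms are sp², each contributing one p electron), so the π system is cyclic and fully conjugated.
Adding the contributions, 3 × 2 = 6 from the 3 double-bond units.
With 6 π electrons (n = 1), the Hückel 4n+2 condition holds.
(The species described is benzene.)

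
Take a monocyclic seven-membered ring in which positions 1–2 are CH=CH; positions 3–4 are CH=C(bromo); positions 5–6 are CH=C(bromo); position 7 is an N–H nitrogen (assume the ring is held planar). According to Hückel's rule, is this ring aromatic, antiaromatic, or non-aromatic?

Antiaromatic

Check conjugation: every atom in a ring double bond is sp² and brings one electron to the p orbital; the pyrrole-type nitrogen donates its lone pair from the p orbital — every position has a p orbital, so the cyclic π system is continuous.
Adding the contributions, 3 × 2 = 6 from the double-bond units + 2 from the NH atom = 8.
A 4n π count (8, n = 2) in a planar conjugated ring means antiaromatic.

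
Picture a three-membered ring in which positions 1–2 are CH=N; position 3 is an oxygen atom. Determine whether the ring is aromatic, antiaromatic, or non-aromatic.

Antiaromatic

Check conjugation: every atom in a ring double bond is sp² and brings one electron to the p orbital; the doubly-bonded nitrogens are pyridine-type — their lone pairs lie in the ring plane, leaving one electron in the p orbital; the oxygen donates one lone pair from its p orbital — every position has a p orbital, so the cyclic π system is continuous.
Counting π electrons: 1 × 2 = 2 from the double-bond unit + 2 from the O atom = 4.
A 4n π count (4, n = 1) in a planar conjugated ring means antiaromatic.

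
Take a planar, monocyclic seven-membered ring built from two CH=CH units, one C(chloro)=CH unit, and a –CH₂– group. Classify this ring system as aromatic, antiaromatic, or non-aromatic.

Because the tetrahedral CH₂ carbon is sp³ and has no p orbital in the ring π system at the CH2 position, the π system cannot extend all the way around the ring.
A ring that is not fully conjugated cannot be aromatic or antiaromatic regardless of its π-electron count.

Non-aromatic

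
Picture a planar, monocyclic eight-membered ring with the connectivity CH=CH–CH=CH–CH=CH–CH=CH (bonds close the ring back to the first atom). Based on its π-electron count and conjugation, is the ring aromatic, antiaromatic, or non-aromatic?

Antiaromatic

Check conjugation: the double-bond atoms are sp², each contributing one p electron — every position has a p orbital, so the cyclic π system is continuous.
Adding the contributions, 4 × 2 = 8 from the 4 double-bond units.
With 8 = 4·2 π electrons, Hückel's rule classifies the planar ring as antiaromatic.
(This ring is cyclooctatetraene.)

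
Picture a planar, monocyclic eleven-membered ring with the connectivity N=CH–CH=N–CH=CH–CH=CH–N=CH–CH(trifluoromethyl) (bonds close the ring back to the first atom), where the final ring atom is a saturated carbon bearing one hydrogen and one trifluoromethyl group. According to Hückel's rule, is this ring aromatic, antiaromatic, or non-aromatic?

Non-aromatic

The CH(trifluoromethyl) carbon is saturated: that saturated carbon is sp³ and has no p orbital in the ring π system. Conjugation is not continuous around the ring.
A ring that is not fully conjugated cannot be aromatic or antiaromatic regardless of its π-electron count.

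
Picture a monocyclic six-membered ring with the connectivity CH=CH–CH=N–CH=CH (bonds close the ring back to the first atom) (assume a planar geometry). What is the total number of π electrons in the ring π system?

All ring atoms are sp² and supply a p orbital to the ring (the double-bond atoms are sp², each contributing one p electron; the doubly-bonded nitrogens are pyridine-type — their lone pairs lie in the ring plane, leaving one electron in the p orbital); the conjugation is uninterrupted.
π-electron count: 3 × 2 = 6 from the 3 double-bond units.

6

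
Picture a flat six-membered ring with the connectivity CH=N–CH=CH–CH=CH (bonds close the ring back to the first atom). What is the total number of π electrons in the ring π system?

Check conjugation: the double-bond atoms are sp², each contributing one p electron; each =N– nitrogen is pyridine-type (lone pair in the sp² plane, one electron in the p orbital) — every position has a p orbital, so the cyclic π system is continuous.
π-electron count: 3 × 2 = 6 from the 3 double-bond units.

6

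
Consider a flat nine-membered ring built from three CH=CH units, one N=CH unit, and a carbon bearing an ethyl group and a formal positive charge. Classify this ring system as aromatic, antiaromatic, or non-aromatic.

Antiaromatic

Every ring atom contributes a p orbital perpendicular to the ring (every atom in a ring double bond is sp² and brings one electron to the p orbital; each sp² =N– keeps its lone pair in-plane and puts one electron into the π system; the carbocation has an empty p orbital), so the π system is cyclic and fully conjugated.
Adding the contributions, 4 × 2 = 8 from the double-bond units + 0 from the C(ethyl)(+) atom = 8.
8 = 4(2); a planar, fully conjugated 4n system is antiaromatic.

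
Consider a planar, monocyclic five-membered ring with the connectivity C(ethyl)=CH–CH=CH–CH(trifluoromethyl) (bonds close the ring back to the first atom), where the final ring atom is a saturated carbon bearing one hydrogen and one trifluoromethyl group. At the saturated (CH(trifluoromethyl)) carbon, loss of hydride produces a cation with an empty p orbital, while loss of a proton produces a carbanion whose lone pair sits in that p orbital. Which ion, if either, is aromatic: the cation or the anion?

Both ions have a continuous loop of p orbitals — each ring atom is sp².
Cation: 2 × 2 + 0 = 4 π electrons → 4(1), antiaromatic.
Anion: 2 × 2 + 2 = 6 π electrons → 4(1)+2, aromatic.

The anion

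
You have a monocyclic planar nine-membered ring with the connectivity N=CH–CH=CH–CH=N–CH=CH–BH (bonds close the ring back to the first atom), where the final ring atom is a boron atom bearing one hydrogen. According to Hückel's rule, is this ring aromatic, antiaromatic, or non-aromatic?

The p orbitals form a continuous loop: the double-bond atoms are sp², each contributing one p electron; the doubly-bonded nitrogens are pyridine-type — their lone pairs lie in the ring plane, leaving one electron in the p orbital; the boron has an empty p orbital. The ring is fully conjugated.
Tallying contributions gives 4 × 2 = 8 from the double-bond units + 0 from the BH atom = 8.
With 8 = 4·2 π electrons, Hückel's rule classifies the planar ring as antiaromatic.

Antiaromatic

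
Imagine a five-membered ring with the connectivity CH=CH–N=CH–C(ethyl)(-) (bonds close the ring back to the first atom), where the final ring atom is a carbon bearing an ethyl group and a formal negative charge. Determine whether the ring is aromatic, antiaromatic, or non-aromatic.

All ring atoms are sp² and supply a p orbital to the ring (each doubly-bonded ring atom is sp² with one p-orbital electron; the doubly-bonded nitrogens are pyridine-type — their lone pairs lie in the ring plane, leaving one electron in the p orbital; the carbanion's lone pair occupies the p orbital); the conjugation is uninterrupted.
π-electron count: 2 × 2 = 4 from the double-bond units + 2 from the C(ethyl)(-) atom = 6.
Since 6 = 4·1 + 2, the ring meets the 4n+2 criterion.

Aromatic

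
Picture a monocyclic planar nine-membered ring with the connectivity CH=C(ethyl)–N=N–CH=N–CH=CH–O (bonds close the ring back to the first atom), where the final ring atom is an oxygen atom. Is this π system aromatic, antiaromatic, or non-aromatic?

Aromatic

Every ring atom contributes a p orbital perpendicular to the ring (the double-bond atoms are sp², each contributing one p electron; the doubly-bonded nitrogens are pyridine-type — their lone pairs lie in the ring plane, leaving one electron in the p orbital; the oxygen donates one lone pair from its p orbital), so the π system is cyclic and fully conjugated.
Tallying contributions gives 4 × 2 = 8 from the double-bond units + 2 from the O atom = 10.
With 10 π electrons (n = 2), the Hückel 4n+2 condition holds.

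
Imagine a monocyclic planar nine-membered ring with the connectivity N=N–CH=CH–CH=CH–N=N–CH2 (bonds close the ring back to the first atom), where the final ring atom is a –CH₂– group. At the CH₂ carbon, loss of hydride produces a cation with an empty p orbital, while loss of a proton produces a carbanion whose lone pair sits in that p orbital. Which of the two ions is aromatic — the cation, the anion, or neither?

In either ion the ring is fully conjugated: every atom, including the new sp² carbon, supplies a p orbital.
Cation: 4 × 2 + 0 = 8 π electrons → 4(2), antiaromatic.
Anion: 4 × 2 + 2 = 10 π electrons → 4(2)+2, aromatic.

The anion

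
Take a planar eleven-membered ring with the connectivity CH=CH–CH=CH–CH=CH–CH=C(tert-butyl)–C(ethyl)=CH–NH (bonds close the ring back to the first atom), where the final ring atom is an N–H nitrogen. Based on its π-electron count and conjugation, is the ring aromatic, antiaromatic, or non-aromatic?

Check conjugation: the double-bond atoms are sp², each contributing one p electron; the pyrrole-type nitrogen donates its lone pair from the p orbital — every position has a p orbital, so the cyclic π system is continuous.
Tallying contributions gives 5 × 2 = 10 from the double-bond units + 2 from the NH atom = 12.
With 12 = 4·3 π electrons, Hückel's rule classifies the planar ring as antiaromatic.

Antiaromatic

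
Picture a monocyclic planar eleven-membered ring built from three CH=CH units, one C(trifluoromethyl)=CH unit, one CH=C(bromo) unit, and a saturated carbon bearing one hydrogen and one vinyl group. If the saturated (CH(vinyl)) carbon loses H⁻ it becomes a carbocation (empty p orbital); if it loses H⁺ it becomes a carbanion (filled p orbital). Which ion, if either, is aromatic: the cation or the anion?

Both ions have a continuous loop of p orbitals — each ring atom is sp².
Cation: 5 × 2 + 0 = 10 π electrons → 4(2)+2, aromatic.
Anion: 5 × 2 + 2 = 12 π electrons → 4(3), antiaromatic.

The cation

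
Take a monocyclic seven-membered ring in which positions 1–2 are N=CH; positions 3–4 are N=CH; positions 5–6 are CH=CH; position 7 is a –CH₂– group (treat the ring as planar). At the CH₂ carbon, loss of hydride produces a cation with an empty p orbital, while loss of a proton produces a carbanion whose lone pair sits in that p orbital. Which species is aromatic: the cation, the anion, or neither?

In both ions every ring atom is sp² and contributes a p orbital, so both rings are fully conjugated.
Cation: 3 × 2 + 0 = 6 π electrons → 4(1)+2, aromatic.
Anion: 3 × 2 + 2 = 8 π electrons → 4(2), antiaromatic.

The cation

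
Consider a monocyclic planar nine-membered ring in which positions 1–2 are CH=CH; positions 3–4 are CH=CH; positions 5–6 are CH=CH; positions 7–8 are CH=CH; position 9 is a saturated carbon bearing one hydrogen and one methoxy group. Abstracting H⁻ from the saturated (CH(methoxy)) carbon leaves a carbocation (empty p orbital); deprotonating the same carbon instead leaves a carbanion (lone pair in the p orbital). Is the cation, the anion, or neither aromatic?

In both ions every ring atom is sp² and contributes a p orbital, so both rings are fully conjugated.
Cation: 4 × 2 + 0 = 8 π electrons → 4(2), antiaromatic.
Anion: 4 × 2 + 2 = 10 π electrons → 4(2)+2, aromatic.

The anion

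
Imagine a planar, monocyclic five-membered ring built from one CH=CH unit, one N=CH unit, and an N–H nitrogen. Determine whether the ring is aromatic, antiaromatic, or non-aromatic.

Check conjugation: every atom in a ring double bond is sp² and brings one electron to the p orbital; the doubly-bonded nitrogens are pyridine-type — their lone pairs lie in the ring plane, leaving one electron in the p orbital; the pyrrole-type nitrogen donates its lone pair from the p orbital — every position has a p orbital, so the cyclic π system is continuous.
Tallying contributions gives 2 × 2 = 4 from the double-bond units + 2 from the NH atom = 6.
Since 6 = 4·1 + 2, the ring meets the 4n+2 criterion.

Aromatic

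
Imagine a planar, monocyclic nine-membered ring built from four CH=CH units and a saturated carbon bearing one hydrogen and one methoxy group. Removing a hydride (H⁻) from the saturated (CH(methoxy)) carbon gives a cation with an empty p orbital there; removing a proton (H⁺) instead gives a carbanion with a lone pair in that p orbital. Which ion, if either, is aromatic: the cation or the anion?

Once that carbon is sp², every ring atom has a p orbital and both ions are fully conjugated.
Cation: 4 × 2 + 0 = 8 π electrons → 4(2), antiaromatic.
Anion: 4 × 2 + 2 = 10 π electrons → 4(2)+2, aromatic.

The anion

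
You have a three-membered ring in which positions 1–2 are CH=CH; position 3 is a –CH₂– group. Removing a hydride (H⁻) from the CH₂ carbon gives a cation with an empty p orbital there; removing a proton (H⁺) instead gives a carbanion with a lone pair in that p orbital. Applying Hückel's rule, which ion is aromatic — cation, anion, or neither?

Both ions have a continuous loop of p orbitals — each ring atom is sp².
Cation: 1 × 2 + 0 = 2 π electrons → 4(0)+2, aromatic.
Anion: 1 × 2 + 2 = 4 π electrons → 4(1), antiaromatic.

The cation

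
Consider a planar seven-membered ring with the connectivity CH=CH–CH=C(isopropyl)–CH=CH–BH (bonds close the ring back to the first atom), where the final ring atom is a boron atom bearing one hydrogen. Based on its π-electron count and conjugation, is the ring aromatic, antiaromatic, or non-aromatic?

Aromatic

Every ring atom contributes a p orbital perpendicular to the ring (each doubly-bonded ring atom is sp² with one p-orbital electron; the boron has an empty p orbital), so the π system is cyclic and fully conjugated.
π-electron count: 3 × 2 = 6 from the double-bond units + 0 from the BH atom = 6.
Since 6 = 4·1 + 2, the ring meets the 4n+2 criterion.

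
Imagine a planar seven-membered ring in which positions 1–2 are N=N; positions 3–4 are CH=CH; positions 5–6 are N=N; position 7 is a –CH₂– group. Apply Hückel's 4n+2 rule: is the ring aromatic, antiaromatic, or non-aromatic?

Non-aromatic

Because the tetrahedral CH₂ carbon is sp³ and has no p orbital in the ring π system at the CH2 position, the π system cannot extend all the way around the ring.
A ring that is not fully conjugated cannot be aromatic or antiaromatic regardless of its π-electron count.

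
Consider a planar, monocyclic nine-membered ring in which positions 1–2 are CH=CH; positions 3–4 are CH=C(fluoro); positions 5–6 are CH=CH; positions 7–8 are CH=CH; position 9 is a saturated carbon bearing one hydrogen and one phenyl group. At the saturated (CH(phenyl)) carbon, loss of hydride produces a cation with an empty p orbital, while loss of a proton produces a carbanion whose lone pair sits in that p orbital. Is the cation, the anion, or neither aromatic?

The anion

In both ions every ring atom is sp² and contributes a p orbital, so both rings are fully conjugated.
Cation: 4 × 2 + 0 = 8 π electrons → 4(2), antiaromatic.
Anion: 4 × 2 + 2 = 10 π electrons → 4(2)+2, aromatic.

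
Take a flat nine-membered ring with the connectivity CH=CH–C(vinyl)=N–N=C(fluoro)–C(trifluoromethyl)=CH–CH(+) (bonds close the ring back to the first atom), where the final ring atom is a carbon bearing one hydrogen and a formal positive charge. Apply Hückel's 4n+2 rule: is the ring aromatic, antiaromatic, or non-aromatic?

Antiaromatic

All ring atoms are sp² and supply a p orbital to the ring (the double-bond atoms are sp², each contributing one p electron; each sp² =N– keeps its lone pair in-plane and puts one electron into the π system; the carbocation has an empty p orbital); the conjugation is uninterrupted.
Tallying contributions gives 4 × 2 = 8 from the double-bond units + 0 from the CH(+) atom = 8.
8 = 4(2); a planar, fully conjugated 4n system is antiaromatic.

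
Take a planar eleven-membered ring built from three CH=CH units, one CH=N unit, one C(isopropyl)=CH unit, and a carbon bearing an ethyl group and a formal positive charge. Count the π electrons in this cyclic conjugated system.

All ring atoms are sp² and supply a p orbital to the ring (the double-bond atoms are sp², each contributing one p electron; each =N– nitrogen is pyridine-type (lone pair in the sp² plane, one electron in the p orbital); the carbocation has an empty p orbital); the conjugation is uninterrupted.
Adding the contributions, 5 × 2 = 10 from the double-bond units + 0 from the C(ethyl)(+) atom = 10.

10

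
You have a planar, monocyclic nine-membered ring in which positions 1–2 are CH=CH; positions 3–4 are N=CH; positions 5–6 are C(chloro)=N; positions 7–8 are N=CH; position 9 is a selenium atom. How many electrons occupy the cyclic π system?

Check conjugation: each doubly-bonded ring atom is sp² with one p-orbital electron; the doubly-bonded nitrogens are pyridine-type — their lone pairs lie in the ring plane, leaving one electron in the p orbital; the selenium donates one lone pair from its p orbital — every position has a p orbital, so the cyclic π system is continuous.
Counting π electrons: 4 × 2 = 8 from the double-bond units + 2 from the Se atom = 10.

10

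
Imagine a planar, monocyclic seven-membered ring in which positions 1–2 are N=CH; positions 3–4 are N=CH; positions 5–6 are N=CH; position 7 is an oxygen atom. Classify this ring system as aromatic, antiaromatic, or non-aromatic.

Antiaromatic

All ring atoms are sp² and supply a p orbital to the ring (every atom in a ring double bond is sp² and brings one electron to the p orbital; each =N– nitrogen is pyridine-type (lone pair in the sp² plane, one electron in the p orbital); the oxygen donates one lone pair from its p orbital); the conjugation is uninterrupted.
Counting π electrons: 3 × 2 = 6 from the double-bond units + 2 from the O atom = 8.
8 = 4(2); a planar, fully conjugated 4n system is antiaromatic.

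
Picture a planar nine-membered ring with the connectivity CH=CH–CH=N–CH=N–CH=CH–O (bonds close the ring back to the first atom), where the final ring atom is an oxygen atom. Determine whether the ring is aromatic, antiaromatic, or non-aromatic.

Aromatic

The p orbitals form a continuous loop: the double-bond atoms are sp², each contributing one p electron; the doubly-bonded nitrogens are pyridine-type — their lone pairs lie in the ring plane, leaving one electron in the p orbital; the oxygen donates one lone pair from its p orbital. The ring is fully conjugated.
Adding the contributions, 4 × 2 = 8 from the double-bond units + 2 from the O atom = 10.
That gives a 4n+2 count (10, n = 2).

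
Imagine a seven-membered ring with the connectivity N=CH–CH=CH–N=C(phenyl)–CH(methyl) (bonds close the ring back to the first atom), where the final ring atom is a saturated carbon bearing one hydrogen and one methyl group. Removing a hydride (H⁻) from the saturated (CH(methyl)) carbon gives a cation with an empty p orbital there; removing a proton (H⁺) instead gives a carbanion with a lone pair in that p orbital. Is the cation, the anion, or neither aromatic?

The cation

Once that carbon is sp², every ring atom has a p orbital and both ions are fully conjugated.
Cation: 3 × 2 + 0 = 6 π electrons → 4(1)+2, aromatic.
Anion: 3 × 2 + 2 = 8 π electrons → 4(2), antiaromatic.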